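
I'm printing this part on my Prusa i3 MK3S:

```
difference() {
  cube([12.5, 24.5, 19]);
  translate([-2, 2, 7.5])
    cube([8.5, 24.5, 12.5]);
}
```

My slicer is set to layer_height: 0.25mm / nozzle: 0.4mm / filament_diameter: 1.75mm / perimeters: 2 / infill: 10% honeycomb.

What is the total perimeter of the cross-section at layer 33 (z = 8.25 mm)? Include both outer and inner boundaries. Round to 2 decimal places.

At z = 8.25 mm: the cube is present — its section is the full 12.5×24.5 rectangle (perimeter 74.00 mm); the 8.5×24.5 cube at (-2, 2) contributes its full rectangle (perimeter 66.00 mm); Subtracting the remaining from the first: starting from the 12.5×24.5 cube, the 8.5×24.5 cube at (-2, 2) partially overlaps it — only the 146.25 mm² overlap (of its 208.25 mm²) is removed, clipping the outline — boundary = 74.00 mm. Overall, the cross-section is a single solid region. Total boundary length (outer) = 74.00 mm.

74.00 mm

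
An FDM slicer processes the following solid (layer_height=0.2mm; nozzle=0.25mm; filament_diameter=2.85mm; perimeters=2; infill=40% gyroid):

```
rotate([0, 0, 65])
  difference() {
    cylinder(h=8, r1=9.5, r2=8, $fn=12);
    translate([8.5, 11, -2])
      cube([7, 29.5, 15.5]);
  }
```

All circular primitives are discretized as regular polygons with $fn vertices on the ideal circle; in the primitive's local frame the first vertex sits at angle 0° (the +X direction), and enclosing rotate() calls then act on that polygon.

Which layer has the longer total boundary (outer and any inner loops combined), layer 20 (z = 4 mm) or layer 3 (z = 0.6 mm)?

Layer 20 (z = 4): the cone contributes a regular 12-gon of circumradius 8.750 (interpolated between r1=9.5 and r2=8 at t=0.500) (perimeter = 2·12·8.750·sin(180°/12) = 54.35 mm); the cube at (8.5, 11) is present — its section is the full 7×29.5 rectangle (perimeter 73.00 mm); Taking the first minus the rest: starting from the cone, the 7×29.5 cube at (8.5, 11) misses the remaining region (no effect) — boundary = 54.35 mm; (whole slice rotated 65° about Z — lengths, areas and connectivity unchanged). So its perimeter = 54.35 mm. Layer 3 (z = 0.6): the cone contributes a regular 12-gon of circumradius 9.387 (interpolated between r1=9.5 and r2=8 at t=0.075) (perimeter = 2·12·9.387·sin(180°/12) = 58.31 mm); the 7×29.5 cube at (8.5, 11) contributes its full rectangle (perimeter 73.00 mm); Subtracting the remaining from the first: starting from the cone, the 7×29.5 cube at (8.5, 11) misses the remaining region (no effect) — boundary = 58.31 mm; (whole slice rotated 65° about Z — lengths, areas and connectivity unchanged). So its perimeter = 58.31 mm. Layer 3 is larger (58.31 vs 54.35 mm).

layer 3 (z = 0.6 mm)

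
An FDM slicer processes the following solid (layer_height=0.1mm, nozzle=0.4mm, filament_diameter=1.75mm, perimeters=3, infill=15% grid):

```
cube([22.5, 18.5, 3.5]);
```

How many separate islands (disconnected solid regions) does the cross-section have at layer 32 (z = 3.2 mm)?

At z = 3.2 mm: the cube (footprint 22.5×18.5) is included at this height. Overall, the cross-section is a single solid region. Island count = 1.

1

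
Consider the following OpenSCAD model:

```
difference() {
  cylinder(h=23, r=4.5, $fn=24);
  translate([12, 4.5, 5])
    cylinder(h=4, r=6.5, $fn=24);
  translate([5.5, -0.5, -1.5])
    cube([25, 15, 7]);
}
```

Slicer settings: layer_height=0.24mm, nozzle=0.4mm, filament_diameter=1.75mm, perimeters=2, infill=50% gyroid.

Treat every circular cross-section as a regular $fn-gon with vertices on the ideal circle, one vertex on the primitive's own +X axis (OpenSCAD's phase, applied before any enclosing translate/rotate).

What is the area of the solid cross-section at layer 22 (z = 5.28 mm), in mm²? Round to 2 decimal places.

At z = 5.28 mm: the cylinder: section is a regular 24-gon, circumradius r=4.5 (area = (24/2)·4.500²·sin(360°/24) = 62.89 mm²); the r=6.5 cylinder at (12, 4.5) gives a regular 24-gon of circumradius 6.5 (constant along its height) (area = (24/2)·6.500²·sin(360°/24) = 131.22 mm²); the 25×15 cube at (5.5, -0.5) contributes its full rectangle (area 375.00 mm²); Subtracting the remaining from the first: starting from the r=4.5 cylinder (62.89 mm²), the r=6.5 cylinder at (12, 4.5) misses the remaining region (no effect); the 25×15 cube at (5.5, -0.5) misses the remaining region (no effect) — area = 62.89 mm². Overall, the cross-section is a single solid region. Net area = 62.89 mm².

62.89 mm²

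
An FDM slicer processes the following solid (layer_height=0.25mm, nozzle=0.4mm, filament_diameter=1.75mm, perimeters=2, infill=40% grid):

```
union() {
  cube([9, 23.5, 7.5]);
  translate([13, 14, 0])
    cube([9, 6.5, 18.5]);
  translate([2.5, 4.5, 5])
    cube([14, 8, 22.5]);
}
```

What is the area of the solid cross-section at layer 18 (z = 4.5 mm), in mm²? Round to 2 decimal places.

270.00 mm²

At z = 4.5 mm: the cube (footprint 9×23.5) is included at this height (area 211.50 mm²); the cube at (13, 14) (footprint 9×6.5) is included at this height (area 58.50 mm²); the cube at (2.5, 4.5) does not reach this height (z outside [5, 27.5]); Merging all regions: the 2 present regions are separate (no shared area or edge), so areas and boundary lengths simply add and each stays a separate island — area = 270.00 mm². Overall, the cross-section has 2 separate islands. Net area = 270.00 mm².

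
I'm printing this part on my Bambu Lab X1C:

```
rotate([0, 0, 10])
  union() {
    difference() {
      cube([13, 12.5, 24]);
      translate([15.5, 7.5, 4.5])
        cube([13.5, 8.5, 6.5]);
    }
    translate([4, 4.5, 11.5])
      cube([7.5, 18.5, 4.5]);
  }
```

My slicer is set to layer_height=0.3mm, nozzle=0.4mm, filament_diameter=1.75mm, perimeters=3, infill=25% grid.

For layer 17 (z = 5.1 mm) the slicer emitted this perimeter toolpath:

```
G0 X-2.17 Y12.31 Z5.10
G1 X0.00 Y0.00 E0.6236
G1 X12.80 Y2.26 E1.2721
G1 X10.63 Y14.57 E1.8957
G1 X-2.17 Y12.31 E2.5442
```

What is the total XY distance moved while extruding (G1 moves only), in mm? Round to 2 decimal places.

Sum the Euclidean lengths of each G1 segment: total = 51.00 mm.

51.00 mm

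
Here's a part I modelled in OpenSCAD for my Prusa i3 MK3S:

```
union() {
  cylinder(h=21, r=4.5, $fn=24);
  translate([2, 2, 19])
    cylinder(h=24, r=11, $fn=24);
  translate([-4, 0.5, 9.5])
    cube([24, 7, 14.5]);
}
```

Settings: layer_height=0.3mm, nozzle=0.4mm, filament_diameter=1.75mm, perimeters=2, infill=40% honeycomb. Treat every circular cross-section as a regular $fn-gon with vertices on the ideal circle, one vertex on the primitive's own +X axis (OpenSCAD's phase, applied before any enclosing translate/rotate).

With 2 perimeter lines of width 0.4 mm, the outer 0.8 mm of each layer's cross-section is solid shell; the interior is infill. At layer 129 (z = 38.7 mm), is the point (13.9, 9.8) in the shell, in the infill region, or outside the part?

outside

At z = 38.7 mm: the cylinder is not intersected at this z (z outside [0, 21]); the r=11 cylinder at (2, 2) gives a regular 24-gon of circumradius 11 (constant along its height); the cube at (-4, 0.5) is absent (z outside [9.5, 24]); Merging all regions: only the r=11 cylinder at (2, 2) is present, so the union is just that shape — 1 connected region. Overall, the cross-section is a single solid region. The nearest boundary edge runs (11.53, 7.50)→(9.78, 9.78); distance from the point to it = 3.28 mm. The point is not inside any of the regions above, so it lies outside the cross-section (3.28 mm from the nearest boundary).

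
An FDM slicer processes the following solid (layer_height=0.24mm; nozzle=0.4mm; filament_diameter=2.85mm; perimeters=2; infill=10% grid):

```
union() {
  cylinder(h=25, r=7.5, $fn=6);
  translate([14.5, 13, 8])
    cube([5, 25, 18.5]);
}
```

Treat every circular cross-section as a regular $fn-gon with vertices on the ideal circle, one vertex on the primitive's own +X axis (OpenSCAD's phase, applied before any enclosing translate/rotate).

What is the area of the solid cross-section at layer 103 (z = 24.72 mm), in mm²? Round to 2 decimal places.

271.14 mm²

At z = 24.72 mm: the cylinder: section is a regular 6-gon, circumradius r=7.5 (area = (6/2)·7.500²·sin(360°/6) = 146.14 mm²); the 5×25 cube at (14.5, 13) contributes its full rectangle (area 125.00 mm²); Taking the union: the 2 present regions are separate (no shared area or edge), so areas and boundary lengths simply add and each stays a separate island — area = 271.14 mm². Overall, the cross-section has 2 separate islands. Net area = 271.14 mm².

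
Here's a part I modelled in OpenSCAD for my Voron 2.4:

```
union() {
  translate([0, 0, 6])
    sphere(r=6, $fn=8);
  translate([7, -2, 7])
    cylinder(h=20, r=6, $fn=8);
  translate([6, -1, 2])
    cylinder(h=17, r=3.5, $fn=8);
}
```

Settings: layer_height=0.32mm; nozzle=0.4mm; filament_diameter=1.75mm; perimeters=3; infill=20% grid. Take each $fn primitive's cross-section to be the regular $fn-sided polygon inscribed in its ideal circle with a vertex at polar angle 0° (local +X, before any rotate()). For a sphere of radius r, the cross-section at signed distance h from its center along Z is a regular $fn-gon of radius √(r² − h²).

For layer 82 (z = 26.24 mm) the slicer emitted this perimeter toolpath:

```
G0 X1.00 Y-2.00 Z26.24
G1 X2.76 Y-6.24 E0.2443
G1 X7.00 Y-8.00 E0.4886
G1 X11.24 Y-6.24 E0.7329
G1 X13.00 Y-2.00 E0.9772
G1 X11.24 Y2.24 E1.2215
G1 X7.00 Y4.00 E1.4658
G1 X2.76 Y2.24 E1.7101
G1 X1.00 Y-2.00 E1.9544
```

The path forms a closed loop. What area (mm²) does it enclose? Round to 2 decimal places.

101.76 mm²

Apply the shoelace formula to the sequence of (X, Y) vertices; enclosed area = 101.76 mm².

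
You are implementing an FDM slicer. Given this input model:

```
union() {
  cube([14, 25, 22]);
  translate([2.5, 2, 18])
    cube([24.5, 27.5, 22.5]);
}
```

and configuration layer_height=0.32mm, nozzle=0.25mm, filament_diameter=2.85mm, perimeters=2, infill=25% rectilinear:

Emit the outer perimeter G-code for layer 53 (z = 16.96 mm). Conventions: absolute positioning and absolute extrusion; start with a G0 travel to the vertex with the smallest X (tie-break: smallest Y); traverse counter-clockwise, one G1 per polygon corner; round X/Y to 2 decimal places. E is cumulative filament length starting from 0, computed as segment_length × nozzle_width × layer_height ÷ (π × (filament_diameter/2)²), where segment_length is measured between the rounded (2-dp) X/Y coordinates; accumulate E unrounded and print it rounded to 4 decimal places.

At z = 16.96 mm: the cube is present — its section is the full 14×25 rectangle; the cube at (2.5, 2) is not intersected at this z (z outside [18, 40.5]); Combining (union): only the 14×25 cube is present, so the union is just that shape — 1 connected region. The outline is a single polygon with 4 vertices. Extrusion per mm of travel: 0.25 × 0.32 / (π × 1.425²) = 0.012540. Accumulating E over each segment gives final E = 0.9781.

G0 X0.00 Y0.00 Z16.96
G1 X14.00 Y0.00 E0.1756
G1 X14.00 Y25.00 E0.4891
G1 X0.00 Y25.00 E0.6646
G1 X0.00 Y0.00 E0.9781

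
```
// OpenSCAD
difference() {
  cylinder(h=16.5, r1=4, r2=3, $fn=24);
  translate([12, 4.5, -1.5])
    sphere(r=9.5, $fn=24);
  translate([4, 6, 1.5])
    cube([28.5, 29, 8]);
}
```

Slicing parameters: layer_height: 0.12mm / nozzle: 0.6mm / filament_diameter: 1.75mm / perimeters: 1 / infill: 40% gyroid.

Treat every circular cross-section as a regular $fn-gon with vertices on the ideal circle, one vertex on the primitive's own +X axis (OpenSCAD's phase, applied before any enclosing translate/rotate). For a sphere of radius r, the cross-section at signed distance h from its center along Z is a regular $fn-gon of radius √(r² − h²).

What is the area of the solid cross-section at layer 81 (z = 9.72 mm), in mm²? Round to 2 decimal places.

At z = 9.72 mm: the cone (r1=4→r2=3) has section circumradius 3.411 here — a regular 24-gon (area = (24/2)·3.411²·sin(360°/24) = 36.13 mm²); the sphere at (12, 4.5) does not reach this height (|z−center|=11.220 > r=9.5); the cube at (4, 6) does not reach this height (z outside [1.5, 9.5]); Subtracting the remaining from the first: none of the subtracted shapes is present at this height, so the cone is unchanged — area = 36.13 mm². Overall, the cross-section is a single solid region. Net area = 36.13 mm².

36.13 mm²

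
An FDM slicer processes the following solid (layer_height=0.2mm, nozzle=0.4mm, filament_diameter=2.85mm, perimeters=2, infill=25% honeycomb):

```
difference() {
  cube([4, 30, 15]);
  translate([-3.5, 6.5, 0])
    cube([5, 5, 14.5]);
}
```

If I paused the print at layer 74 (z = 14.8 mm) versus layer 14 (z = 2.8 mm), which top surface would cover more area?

layer 74 (z = 14.8 mm)

Layer 74 (z = 14.8): the cube is present — its section is the full 4×30 rectangle (area 120.00 mm²); the cube at (-3.5, 6.5) is absent (z outside [0, 14.5]); Taking the first minus the rest: none of the subtracted shapes is present at this height, so the 4×30 cube is unchanged — area = 120.00 mm². So its area = 120.00 mm². Layer 14 (z = 2.8): the 4×30 cube contributes its full rectangle (area 120.00 mm²); the 5×5 cube at (-3.5, 6.5) contributes its full rectangle (area 25.00 mm²); Taking the first minus the rest: starting from the 4×30 cube (120.00 mm²), the 5×5 cube at (-3.5, 6.5) partially overlaps it — only the 7.50 mm² overlap (of its 25.00 mm²) is removed, clipping the outline — area = 112.50 mm². So its area = 112.50 mm². Layer 74 is larger (120.00 vs 112.50 mm²).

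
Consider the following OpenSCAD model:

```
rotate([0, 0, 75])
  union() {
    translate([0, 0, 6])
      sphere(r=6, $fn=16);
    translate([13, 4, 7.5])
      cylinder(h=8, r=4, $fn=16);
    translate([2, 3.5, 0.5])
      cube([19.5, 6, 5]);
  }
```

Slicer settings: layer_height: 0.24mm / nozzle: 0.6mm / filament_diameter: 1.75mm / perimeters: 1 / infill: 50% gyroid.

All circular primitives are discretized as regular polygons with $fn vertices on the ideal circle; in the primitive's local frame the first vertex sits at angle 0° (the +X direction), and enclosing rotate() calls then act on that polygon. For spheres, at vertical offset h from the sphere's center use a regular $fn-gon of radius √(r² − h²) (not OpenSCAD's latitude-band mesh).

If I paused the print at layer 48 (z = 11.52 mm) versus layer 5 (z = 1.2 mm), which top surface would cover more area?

Layer 48 (z = 11.52): the sphere: section is a regular 16-gon, circumradius = √(r²−h²) = √(6²−5.52²) = 2.352 (area = (16/2)·2.352²·sin(360°/16) = 16.93 mm²); the r=4 cylinder at (13, 4) contributes a regular 16-gon of circumradius 4 (area = (16/2)·4.000²·sin(360°/16) = 48.98 mm²); the cube at (2, 3.5) is absent (z outside [0.5, 5.5]); Taking the union: the 2 present regions are separate (no shared area or edge), so areas and boundary lengths simply add and each stays a separate island — area = 65.91 mm²; (whole slice rotated 75° about Z — lengths, areas and connectivity unchanged). So its area = 65.91 mm². Layer 5 (z = 1.2): the r=6 sphere slices to a regular 16-gon of circumradius 3.600 (√(r²−h²) with h=4.8 from center) (area = (16/2)·3.600²·sin(360°/16) = 39.68 mm²); the cylinder at (13, 4) does not reach this height (z outside [7.5, 15.5]); the cube at (2, 3.5) is present — its section is the full 19.5×6 rectangle (area 117.00 mm²); Merging all regions: the 2 present regions are separate (no shared area or edge), so areas and boundary lengths simply add and each stays a separate island — area = 156.68 mm²; (whole slice rotated 75° about Z — lengths, areas and connectivity unchanged). So its area = 156.68 mm². Layer 5 is larger (156.68 vs 65.91 mm²).

layer 5 (z = 1.2 mm)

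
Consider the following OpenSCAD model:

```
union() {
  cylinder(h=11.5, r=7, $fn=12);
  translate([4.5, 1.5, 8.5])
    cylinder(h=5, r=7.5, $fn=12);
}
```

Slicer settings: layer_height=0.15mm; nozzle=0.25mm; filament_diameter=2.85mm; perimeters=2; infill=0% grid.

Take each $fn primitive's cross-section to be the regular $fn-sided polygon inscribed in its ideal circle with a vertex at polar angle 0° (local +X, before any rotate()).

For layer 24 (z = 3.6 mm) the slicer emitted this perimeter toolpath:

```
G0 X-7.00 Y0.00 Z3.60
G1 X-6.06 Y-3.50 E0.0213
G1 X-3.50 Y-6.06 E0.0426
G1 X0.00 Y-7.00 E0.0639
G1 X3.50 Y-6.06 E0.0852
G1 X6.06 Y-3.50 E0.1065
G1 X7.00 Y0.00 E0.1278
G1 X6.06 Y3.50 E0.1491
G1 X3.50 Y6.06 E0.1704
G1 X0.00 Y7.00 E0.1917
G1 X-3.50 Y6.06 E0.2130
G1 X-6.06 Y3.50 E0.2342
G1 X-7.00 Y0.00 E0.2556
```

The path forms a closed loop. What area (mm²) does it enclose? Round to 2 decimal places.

146.95 mm²

Apply the shoelace formula to the sequence of (X, Y) vertices; enclosed area = 146.95 mm².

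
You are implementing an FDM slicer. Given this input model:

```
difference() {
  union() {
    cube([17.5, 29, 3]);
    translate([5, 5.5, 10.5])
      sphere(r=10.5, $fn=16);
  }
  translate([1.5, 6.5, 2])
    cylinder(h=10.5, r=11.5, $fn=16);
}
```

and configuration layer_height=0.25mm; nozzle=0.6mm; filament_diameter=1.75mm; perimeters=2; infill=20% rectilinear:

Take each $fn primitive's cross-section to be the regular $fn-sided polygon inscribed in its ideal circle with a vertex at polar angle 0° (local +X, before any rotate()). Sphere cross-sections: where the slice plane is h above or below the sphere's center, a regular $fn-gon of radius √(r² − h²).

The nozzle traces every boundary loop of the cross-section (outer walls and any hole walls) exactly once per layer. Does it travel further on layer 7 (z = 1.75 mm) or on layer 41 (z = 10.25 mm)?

layer 7 (z = 1.75 mm)

Layer 7 (z = 1.75): the cube (footprint 17.5×29) is included at this height (perimeter 93.00 mm); the r=10.5 sphere at (5, 5.5) contributes a regular 16-gon of circumradius √(10.5²−8.75²) = 5.804 (perimeter = 2·16·5.804·sin(180°/16) = 36.23 mm); Taking the union: the regions partially overlap (shared area 99.88 mm²), so the edge portions inside another operand are dropped and the merged outline is re-measured after clipping — boundary = 93.37 mm; the cylinder at (1.5, 6.5) is not intersected at this z (z outside [2, 12.5]); After the difference (first − rest): none of the subtracted shapes is present at this height, so the result so far is unchanged — boundary = 93.37 mm. So its perimeter = 93.37 mm. Layer 41 (z = 10.25): the cube does not reach this height (z outside [0, 3]); the sphere at (5, 5.5): section is a regular 16-gon, circumradius = √(r²−h²) = √(10.5²−0.25²) = 10.497 (perimeter = 2·16·10.497·sin(180°/16) = 65.53 mm); Combining (union): only the r=10.5 sphere at (5, 5.5) is present, so the union is just that shape — boundary = 65.53 mm; the r=11.5 cylinder at (1.5, 6.5) gives a regular 16-gon of circumradius 11.5 (constant along its height) (perimeter = 2·16·11.500·sin(180°/16) = 71.79 mm); Taking the first minus the rest: starting from that combined region, the r=11.5 cylinder at (1.5, 6.5) partially overlaps it — only the 289.44 mm² overlap (of its 404.88 mm²) is removed, clipping the outline — boundary = 57.05 mm. So its perimeter = 57.05 mm. Layer 7 is larger (93.37 vs 57.05 mm).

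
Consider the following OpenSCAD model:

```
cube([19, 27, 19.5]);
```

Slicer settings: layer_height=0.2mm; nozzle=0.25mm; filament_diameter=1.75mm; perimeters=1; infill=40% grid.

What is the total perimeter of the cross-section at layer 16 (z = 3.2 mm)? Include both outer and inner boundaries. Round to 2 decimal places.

92.00 mm

At z = 3.2 mm: the cube is present — its section is the full 19×27 rectangle (perimeter 92.00 mm). Overall, the cross-section is a single solid region. Total boundary length (outer) = 92.00 mm.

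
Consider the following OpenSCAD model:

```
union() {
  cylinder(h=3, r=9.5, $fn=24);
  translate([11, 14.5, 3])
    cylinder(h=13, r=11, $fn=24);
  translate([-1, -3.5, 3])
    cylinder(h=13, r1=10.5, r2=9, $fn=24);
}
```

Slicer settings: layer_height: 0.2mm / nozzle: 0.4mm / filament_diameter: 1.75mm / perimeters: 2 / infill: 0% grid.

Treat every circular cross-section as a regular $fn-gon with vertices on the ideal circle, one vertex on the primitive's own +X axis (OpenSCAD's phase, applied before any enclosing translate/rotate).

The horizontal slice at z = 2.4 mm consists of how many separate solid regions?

At z = 2.4 mm: the r=9.5 cylinder contributes a regular 24-gon of circumradius 9.5; the cylinder at (11, 14.5) does not reach this height (z outside [3, 16]); the cone at (-1, -3.5) does not reach this height (z outside [3, 16]); Merging all regions: only the r=9.5 cylinder is present, so the union is just that shape — 1 connected region. The result has 1 disconnected region.

1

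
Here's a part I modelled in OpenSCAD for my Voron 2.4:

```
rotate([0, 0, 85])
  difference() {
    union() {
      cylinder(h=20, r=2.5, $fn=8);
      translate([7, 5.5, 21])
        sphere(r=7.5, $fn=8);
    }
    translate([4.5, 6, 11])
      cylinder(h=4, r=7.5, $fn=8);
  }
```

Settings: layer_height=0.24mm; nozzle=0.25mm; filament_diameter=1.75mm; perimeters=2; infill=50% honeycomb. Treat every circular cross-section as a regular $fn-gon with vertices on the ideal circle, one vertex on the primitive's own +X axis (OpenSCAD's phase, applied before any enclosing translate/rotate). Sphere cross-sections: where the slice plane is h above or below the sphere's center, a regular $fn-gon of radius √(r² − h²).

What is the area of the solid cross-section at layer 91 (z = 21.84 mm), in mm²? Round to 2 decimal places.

157.10 mm²

At z = 21.84 mm: the cylinder is absent (z outside [0, 20]); the sphere at (7, 5.5): section is a regular 8-gon, circumradius = √(r²−h²) = √(7.5²−0.84²) = 7.453 (area = (8/2)·7.453²·sin(360°/8) = 157.10 mm²); Combining (union): only the r=7.5 sphere at (7, 5.5) is present, so the union is just that shape — area = 157.10 mm²; the cylinder at (4.5, 6) does not reach this height (z outside [11, 15]); Subtracting the remaining from the first: none of the subtracted shapes is present at this height, so that combined region is unchanged — area = 157.10 mm²; (whole slice rotated 85° about Z — lengths, areas and connectivity unchanged). Overall, the cross-section is a single solid region. Net area = 157.10 mm².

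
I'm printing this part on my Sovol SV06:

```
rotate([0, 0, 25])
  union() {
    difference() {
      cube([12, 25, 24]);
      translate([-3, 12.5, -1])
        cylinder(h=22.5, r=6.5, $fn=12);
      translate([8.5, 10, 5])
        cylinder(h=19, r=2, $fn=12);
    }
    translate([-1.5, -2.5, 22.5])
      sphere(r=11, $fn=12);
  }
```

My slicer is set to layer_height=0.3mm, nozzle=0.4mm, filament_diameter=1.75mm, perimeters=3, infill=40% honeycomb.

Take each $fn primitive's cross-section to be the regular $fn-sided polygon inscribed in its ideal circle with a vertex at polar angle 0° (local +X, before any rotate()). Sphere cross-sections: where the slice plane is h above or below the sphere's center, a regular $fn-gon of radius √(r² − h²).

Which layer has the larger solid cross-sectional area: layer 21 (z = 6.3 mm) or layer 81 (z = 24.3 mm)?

Layer 21 (z = 6.3): the 12×25 cube contributes its full rectangle (area 300.00 mm²); the r=6.5 cylinder at (-3, 12.5) gives a regular 12-gon of circumradius 6.5 (constant along its height) (area = (12/2)·6.500²·sin(360°/12) = 126.75 mm²); the r=2 cylinder at (8.5, 10) gives a regular 12-gon of circumradius 2 (constant along its height) (area = (12/2)·2.000²·sin(360°/12) = 12.00 mm²); After the difference (first − rest): starting from the 12×25 cube (300.00 mm²), the r=6.5 cylinder at (-3, 12.5) partially overlaps it — only the 26.79 mm² overlap (of its 126.75 mm²) is removed, clipping the outline; the r=2 cylinder at (8.5, 10) lies wholly inside it (removes its full 12.00 mm² and its 12.42 mm outline becomes a hole wall) — area = 261.21 mm²; the sphere at (-1.5, -2.5) is not intersected at this z (|z−center|=16.200 > r=11); Combining (union): only that combined region is present, so the union is just that shape — area = 261.21 mm²; (rotated 25° about Z; rotation is an isometry so areas/perimeters/island counts are preserved). So its area = 261.21 mm². Layer 81 (z = 24.3): the cube is not intersected at this z (z outside [0, 24]); the cylinder at (-3, 12.5) is absent (z outside [-1, 21.5]); the cylinder at (8.5, 10) does not reach this height (z outside [5, 24]); After the difference (first − rest): the first operand is absent here, so nothing remains; the r=11 sphere at (-1.5, -2.5) slices to a regular 12-gon of circumradius 10.852 (√(r²−h²) with h=1.8 from center) (area = (12/2)·10.852²·sin(360°/12) = 353.28 mm²); Taking the union: only the r=11 sphere at (-1.5, -2.5) is present, so the union is just that shape — area = 353.28 mm²; (rotated 25° about Z; rotation is an isometry so areas/perimeters/island counts are preserved). So its area = 353.28 mm². Layer 81 is larger (353.28 vs 261.21 mm²).

layer 81 (z = 24.3 mm)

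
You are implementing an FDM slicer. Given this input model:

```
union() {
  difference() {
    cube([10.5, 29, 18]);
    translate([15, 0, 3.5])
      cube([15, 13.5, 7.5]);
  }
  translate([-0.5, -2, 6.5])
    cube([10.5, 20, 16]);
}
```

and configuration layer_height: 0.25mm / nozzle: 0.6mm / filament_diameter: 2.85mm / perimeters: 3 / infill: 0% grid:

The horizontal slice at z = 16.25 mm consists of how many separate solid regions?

At z = 16.25 mm: the 10.5×29 cube contributes its full rectangle; the cube at (15, 0) is not intersected at this z (z outside [3.5, 11]); Taking the first minus the rest: none of the subtracted shapes is present at this height, so the 10.5×29 cube is unchanged — 1 connected region; the cube at (-0.5, -2) (footprint 10.5×20) is included at this height; Merging all regions: the regions partially overlap (shared area 180.00 mm²), so overlapping operands fuse into one piece — 1 connected region. The result has 1 disconnected region.

1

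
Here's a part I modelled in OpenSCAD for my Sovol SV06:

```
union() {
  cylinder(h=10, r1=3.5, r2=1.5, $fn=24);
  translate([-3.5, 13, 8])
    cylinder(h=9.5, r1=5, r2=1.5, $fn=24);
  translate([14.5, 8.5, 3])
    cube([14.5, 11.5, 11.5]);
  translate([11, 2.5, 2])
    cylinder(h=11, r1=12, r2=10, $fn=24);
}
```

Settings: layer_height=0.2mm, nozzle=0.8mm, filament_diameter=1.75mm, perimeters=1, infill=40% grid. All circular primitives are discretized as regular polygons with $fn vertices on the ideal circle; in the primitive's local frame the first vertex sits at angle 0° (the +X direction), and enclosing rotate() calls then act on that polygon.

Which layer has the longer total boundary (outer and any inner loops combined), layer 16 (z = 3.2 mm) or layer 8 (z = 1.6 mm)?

layer 16 (z = 3.2 mm)

Layer 16 (z = 3.2): the cone: at t=0.320 of its height the radius interpolates to r₁+(r₂−r₁)t = 2.860, giving a regular 24-gon of that circumradius (perimeter = 2·24·2.860·sin(180°/24) = 17.92 mm); the cone at (-3.5, 13) is not intersected at this z (z outside [8, 17.5]); the cube at (14.5, 8.5) is present — its section is the full 14.5×11.5 rectangle (perimeter 52.00 mm); the cone at (11, 2.5) contributes a regular 24-gon of circumradius 11.782 (interpolated between r1=12 and r2=10 at t=0.109) (perimeter = 2·24·11.782·sin(180°/24) = 73.82 mm); Taking the union: the regions partially overlap (shared area 35.80 mm²), so the edge portions inside another operand are dropped and the merged outline is re-measured after clipping — boundary = 108.40 mm. So its perimeter = 108.40 mm. Layer 8 (z = 1.6): the cone (r1=3.5→r2=1.5) has section circumradius 3.180 here — a regular 24-gon (perimeter = 2·24·3.180·sin(180°/24) = 19.92 mm); the cone at (-3.5, 13) is not intersected at this z (z outside [8, 17.5]); the cube at (14.5, 8.5) is not intersected at this z (z outside [3, 14.5]); the cone at (11, 2.5) is not intersected at this z (z outside [2, 13]); Taking the union: only the cone is present, so the union is just that shape — boundary = 19.92 mm. So its perimeter = 19.92 mm. Layer 16 is larger (108.40 vs 19.92 mm).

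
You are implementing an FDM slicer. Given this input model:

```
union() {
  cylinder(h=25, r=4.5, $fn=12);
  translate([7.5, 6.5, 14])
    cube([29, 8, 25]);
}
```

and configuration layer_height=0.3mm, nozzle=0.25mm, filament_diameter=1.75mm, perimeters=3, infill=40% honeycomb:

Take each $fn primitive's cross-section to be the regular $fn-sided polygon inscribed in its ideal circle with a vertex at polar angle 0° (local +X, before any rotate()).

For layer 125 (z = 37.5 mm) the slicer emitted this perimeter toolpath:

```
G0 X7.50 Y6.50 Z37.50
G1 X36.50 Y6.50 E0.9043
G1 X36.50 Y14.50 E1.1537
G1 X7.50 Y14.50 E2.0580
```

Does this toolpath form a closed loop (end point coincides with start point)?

no

Start point (G0): (7.50, 6.50). End point (last G1): the path does not return to the start — open.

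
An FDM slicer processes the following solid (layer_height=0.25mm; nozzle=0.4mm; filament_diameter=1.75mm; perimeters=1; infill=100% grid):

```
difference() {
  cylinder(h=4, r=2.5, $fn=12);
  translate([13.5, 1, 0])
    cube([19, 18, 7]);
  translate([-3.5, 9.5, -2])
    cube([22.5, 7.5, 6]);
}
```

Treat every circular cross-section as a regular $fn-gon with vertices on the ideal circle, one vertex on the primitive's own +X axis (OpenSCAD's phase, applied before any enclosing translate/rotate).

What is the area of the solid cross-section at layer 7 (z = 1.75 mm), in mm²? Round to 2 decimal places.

At z = 1.75 mm: the r=2.5 cylinder contributes a regular 12-gon of circumradius 2.5 (area = (12/2)·2.500²·sin(360°/12) = 18.75 mm²); the cube at (13.5, 1) is present — its section is the full 19×18 rectangle (area 342.00 mm²); the cube at (-3.5, 9.5) (footprint 22.5×7.5) is included at this height (area 168.75 mm²); Subtracting the remaining from the first: starting from the r=2.5 cylinder (18.75 mm²), the 19×18 cube at (13.5, 1) misses the remaining region (no effect); the 22.5×7.5 cube at (-3.5, 9.5) misses the remaining region (no effect) — area = 18.75 mm². Overall, the cross-section is a single solid region. Net area = 18.75 mm².

18.75 mm²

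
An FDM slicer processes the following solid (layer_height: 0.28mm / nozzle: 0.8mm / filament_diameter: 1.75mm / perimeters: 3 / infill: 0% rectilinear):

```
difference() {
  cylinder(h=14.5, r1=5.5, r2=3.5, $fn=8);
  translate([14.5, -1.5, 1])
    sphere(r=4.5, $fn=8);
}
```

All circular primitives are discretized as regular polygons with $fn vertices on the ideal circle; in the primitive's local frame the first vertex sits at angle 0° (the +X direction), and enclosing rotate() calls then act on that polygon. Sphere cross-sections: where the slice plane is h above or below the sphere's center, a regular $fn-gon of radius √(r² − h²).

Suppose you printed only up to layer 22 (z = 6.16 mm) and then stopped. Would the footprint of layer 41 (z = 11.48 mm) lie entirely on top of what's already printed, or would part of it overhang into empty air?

Compare the two slices. At z = 6.16: the cone contributes a regular 8-gon of circumradius 4.650 (interpolated between r1=5.5 and r2=3.5 at t=0.425) (area = (8/2)·4.650²·sin(360°/8) = 61.17 mm²); the sphere at (14.5, -1.5) is absent (|z−center|=5.160 > r=4.5); Taking the first minus the rest: none of the subtracted shapes is present at this height, so the cone is unchanged — area = 61.17 mm². At z = 11.48: the cone (r1=5.5→r2=3.5) has section circumradius 3.917 here — a regular 8-gon (area = (8/2)·3.917²·sin(360°/8) = 43.39 mm²); the sphere at (14.5, -1.5) is not intersected at this z (|z−center|=10.480 > r=4.5); Subtracting the remaining from the first: none of the subtracted shapes is present at this height, so the cone is unchanged — area = 43.39 mm². Checking containment: the cross-section at z = 11.48 is a subset of the cross-section at z = 6.16.

entirely on top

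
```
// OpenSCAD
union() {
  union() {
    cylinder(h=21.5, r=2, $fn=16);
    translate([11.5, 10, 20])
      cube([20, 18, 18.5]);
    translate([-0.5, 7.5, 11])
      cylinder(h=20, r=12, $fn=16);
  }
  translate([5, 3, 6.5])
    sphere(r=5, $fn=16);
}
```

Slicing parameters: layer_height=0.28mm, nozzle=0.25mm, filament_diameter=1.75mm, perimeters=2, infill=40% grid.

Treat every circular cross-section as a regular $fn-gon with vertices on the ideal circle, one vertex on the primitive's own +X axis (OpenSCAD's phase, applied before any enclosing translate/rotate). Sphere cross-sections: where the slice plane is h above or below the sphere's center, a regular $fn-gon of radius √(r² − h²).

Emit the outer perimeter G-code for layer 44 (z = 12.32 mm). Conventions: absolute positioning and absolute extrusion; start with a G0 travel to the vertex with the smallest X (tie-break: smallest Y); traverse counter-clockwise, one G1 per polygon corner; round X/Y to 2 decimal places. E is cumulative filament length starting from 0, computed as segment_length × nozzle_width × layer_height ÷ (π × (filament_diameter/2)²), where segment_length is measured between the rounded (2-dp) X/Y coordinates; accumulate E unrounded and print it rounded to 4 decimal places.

G0 X-12.50 Y7.50 Z12.32
G1 X-11.59 Y2.91 E0.1362
G1 X-8.99 Y-0.99 E0.2726
G1 X-5.09 Y-3.59 E0.4090
G1 X-0.50 Y-4.50 E0.5452
G1 X4.09 Y-3.59 E0.6814
G1 X7.99 Y-0.99 E0.8178
G1 X10.59 Y2.91 E0.9542
G1 X11.50 Y7.50 E1.0904
G1 X10.59 Y12.09 E1.2265
G1 X7.99 Y15.99 E1.3630
G1 X4.09 Y18.59 E1.4994
G1 X-0.50 Y19.50 E1.6355
G1 X-5.09 Y18.59 E1.7717
G1 X-8.99 Y15.99 E1.9081
G1 X-11.59 Y12.09 E2.0445
G1 X-12.50 Y7.50 E2.1807

At z = 12.32 mm: the cylinder: section is a regular 16-gon, circumradius r=2; the cube at (11.5, 10) is absent (z outside [20, 38.5]); the r=12 cylinder at (-0.5, 7.5) gives a regular 16-gon of circumradius 12 (constant along its height); Taking the union: the r=2 cylinder lies entirely inside the r=12 cylinder at (-0.5, 7.5), so the union is just the r=12 cylinder at (-0.5, 7.5) — 1 connected region; the sphere at (5, 3) does not reach this height (|z−center|=5.820 > r=5); Merging all regions: only the result so far is present, so the union is just that shape — 1 connected region. The outline is a single polygon with 16 vertices. Extrusion per mm of travel: 0.25 × 0.28 / (π × 0.875²) = 0.029103. Accumulating E over each segment gives final E = 2.1807.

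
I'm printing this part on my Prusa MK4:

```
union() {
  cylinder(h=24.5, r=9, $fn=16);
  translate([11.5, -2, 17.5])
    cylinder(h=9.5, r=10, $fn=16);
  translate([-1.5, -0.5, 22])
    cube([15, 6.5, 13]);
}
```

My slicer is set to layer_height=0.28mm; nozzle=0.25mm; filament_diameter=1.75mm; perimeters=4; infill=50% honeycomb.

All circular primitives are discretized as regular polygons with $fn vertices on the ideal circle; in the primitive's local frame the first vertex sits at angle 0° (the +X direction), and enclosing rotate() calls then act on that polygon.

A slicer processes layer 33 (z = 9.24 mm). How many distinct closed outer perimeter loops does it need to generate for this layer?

1

At z = 9.24 mm: the cylinder: section is a regular 16-gon, circumradius r=9; the cylinder at (11.5, -2) is absent (z outside [17.5, 27]); the cube at (-1.5, -0.5) does not reach this height (z outside [22, 35]); Combining (union): only the r=9 cylinder is present, so the union is just that shape — 1 connected region. The result has 1 disconnected region.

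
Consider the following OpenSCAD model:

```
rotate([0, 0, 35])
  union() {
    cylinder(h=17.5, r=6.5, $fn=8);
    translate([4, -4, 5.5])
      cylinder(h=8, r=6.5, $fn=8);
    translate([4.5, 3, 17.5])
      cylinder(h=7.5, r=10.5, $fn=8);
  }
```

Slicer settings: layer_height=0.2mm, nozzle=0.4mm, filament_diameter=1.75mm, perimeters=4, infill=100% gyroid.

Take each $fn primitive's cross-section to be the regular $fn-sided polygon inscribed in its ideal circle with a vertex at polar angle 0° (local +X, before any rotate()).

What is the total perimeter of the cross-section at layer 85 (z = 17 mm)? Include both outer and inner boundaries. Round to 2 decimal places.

39.80 mm

At z = 17 mm: the r=6.5 cylinder contributes a regular 8-gon of circumradius 6.5 (perimeter = 2·8·6.500·sin(180°/8) = 39.80 mm); the cylinder at (4, -4) does not reach this height (z outside [5.5, 13.5]); the cylinder at (4.5, 3) is not intersected at this z (z outside [17.5, 25]); Combining (union): only the r=6.5 cylinder is present, so the union is just that shape — boundary = 39.80 mm; (whole slice rotated 35° about Z — lengths, areas and connectivity unchanged). Overall, the cross-section is a single solid region. Total boundary length (outer) = 39.80 mm.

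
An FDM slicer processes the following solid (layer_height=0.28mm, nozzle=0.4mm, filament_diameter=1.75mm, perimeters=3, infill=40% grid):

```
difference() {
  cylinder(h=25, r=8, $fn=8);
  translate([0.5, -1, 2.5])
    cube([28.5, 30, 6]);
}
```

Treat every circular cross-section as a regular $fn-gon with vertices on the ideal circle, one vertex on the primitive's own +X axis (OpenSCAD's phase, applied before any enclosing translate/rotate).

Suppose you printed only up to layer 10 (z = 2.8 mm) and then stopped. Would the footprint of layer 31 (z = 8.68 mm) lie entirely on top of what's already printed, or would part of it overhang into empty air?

part overhangs

Compare the two slices. At z = 2.8: the cylinder: section is a regular 8-gon, circumradius r=8 (area = (8/2)·8.000²·sin(360°/8) = 181.02 mm²); the cube at (0.5, -1) (footprint 28.5×30) is included at this height (area 855.00 mm²); Subtracting the remaining from the first: starting from the r=8 cylinder (181.02 mm²), the 28.5×30 cube at (0.5, -1) partially overlaps it — only the 48.60 mm² overlap (of its 855.00 mm²) is removed, clipping the outline — area = 132.42 mm². At z = 8.68: the cylinder: section is a regular 8-gon, circumradius r=8 (area = (8/2)·8.000²·sin(360°/8) = 181.02 mm²); the cube at (0.5, -1) does not reach this height (z outside [2.5, 8.5]); Subtracting the remaining from the first: none of the subtracted shapes is present at this height, so the r=8 cylinder is unchanged — area = 181.02 mm². Checking containment: at z = 8.68 the cross-section extends beyond the z = 2.8 cross-section by about 48.60 mm².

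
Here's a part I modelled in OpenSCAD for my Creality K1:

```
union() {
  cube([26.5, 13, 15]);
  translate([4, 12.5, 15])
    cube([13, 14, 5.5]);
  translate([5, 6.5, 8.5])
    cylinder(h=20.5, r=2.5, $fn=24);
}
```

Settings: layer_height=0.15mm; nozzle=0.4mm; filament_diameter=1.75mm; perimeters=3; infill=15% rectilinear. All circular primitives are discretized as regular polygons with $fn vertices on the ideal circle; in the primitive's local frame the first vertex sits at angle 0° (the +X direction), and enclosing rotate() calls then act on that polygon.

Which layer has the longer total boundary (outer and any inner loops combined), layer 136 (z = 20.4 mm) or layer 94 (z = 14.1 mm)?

Layer 136 (z = 20.4): the cube is absent (z outside [0, 15]); the 13×14 cube at (4, 12.5) contributes its full rectangle (perimeter 54.00 mm); the r=2.5 cylinder at (5, 6.5) gives a regular 24-gon of circumradius 2.5 (constant along its height) (perimeter = 2·24·2.500·sin(180°/24) = 15.66 mm); Merging all regions: the 2 present regions are separate (no shared area or edge), so areas and boundary lengths simply add and each stays a separate island — boundary = 69.66 mm. So its perimeter = 69.66 mm. Layer 94 (z = 14.1): the 26.5×13 cube contributes its full rectangle (perimeter 79.00 mm); the cube at (4, 12.5) does not reach this height (z outside [15, 20.5]); the r=2.5 cylinder at (5, 6.5) gives a regular 24-gon of circumradius 2.5 (constant along its height) (perimeter = 2·24·2.500·sin(180°/24) = 15.66 mm); Combining (union): the r=2.5 cylinder at (5, 6.5) lies entirely inside the 26.5×13 cube, so the union is just the 26.5×13 cube — boundary = 79.00 mm. So its perimeter = 79.00 mm. Layer 94 is larger (79.00 vs 69.66 mm).

layer 94 (z = 14.1 mm)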